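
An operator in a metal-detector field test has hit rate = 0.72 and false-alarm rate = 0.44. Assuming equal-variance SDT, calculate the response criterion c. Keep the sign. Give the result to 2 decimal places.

z(0.72) = 0.5828, z(0.44) = -0.1510
c = −½·[z(H) + z(FA)] = −0.5 × (0.5828 + (-0.1510)) = -0.2159
c < 0: the operator has a liberal response bias.

c = -0.22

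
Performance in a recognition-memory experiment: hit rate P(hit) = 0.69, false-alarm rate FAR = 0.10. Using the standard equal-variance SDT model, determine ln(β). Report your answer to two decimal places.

Φ⁻¹(H) = Φ⁻¹(0.69) = 0.496
Φ⁻¹(FA) = Φ⁻¹(0.10) = -1.282
ln β = −½·[z(H)² − z(FA)²] = −0.5 × (0.246 − 1.644) = 0.699

ln β = 0.70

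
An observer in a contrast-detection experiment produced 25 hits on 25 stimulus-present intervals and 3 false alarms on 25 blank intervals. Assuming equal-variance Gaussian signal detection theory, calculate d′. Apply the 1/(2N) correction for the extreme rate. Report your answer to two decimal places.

The hit rate is 25/25 = 1, so apply the 1/(2N) correction: H → 1 − 1/(2·25) = 0.98000.
z(H) = z(0.98000) = 2.054
z(FA) = z(0.12000) = -1.175
d' = 2.054 − (-1.175) = 3.229

d′ = 3.23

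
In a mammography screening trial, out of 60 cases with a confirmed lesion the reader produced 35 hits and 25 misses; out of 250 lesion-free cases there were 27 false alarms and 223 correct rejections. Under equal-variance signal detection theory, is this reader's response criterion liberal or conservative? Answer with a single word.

z(H) = 0.210, z(FA) = -1.237
c = −½·(z(H) + z(FA)) = 0.5135
c > 0 → conservative criterion (biased toward responding “no”).

conservative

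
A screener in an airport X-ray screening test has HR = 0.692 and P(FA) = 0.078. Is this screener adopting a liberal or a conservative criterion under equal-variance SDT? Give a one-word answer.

conservative

z(H) = 0.502, z(FA) = -1.419
c = −½·(z(H) + z(FA)) = 0.4585
c > 0 → conservative criterion (biased toward responding “no”).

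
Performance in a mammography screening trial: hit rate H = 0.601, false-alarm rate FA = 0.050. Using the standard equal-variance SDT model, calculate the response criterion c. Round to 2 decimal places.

Φ⁻¹(0.601) = 0.2559, Φ⁻¹(0.050) = -1.6449
c = −½·[z(H) + z(FA)] = −0.5 × (0.2559 + (-1.6449)) = 0.6945

c = 0.69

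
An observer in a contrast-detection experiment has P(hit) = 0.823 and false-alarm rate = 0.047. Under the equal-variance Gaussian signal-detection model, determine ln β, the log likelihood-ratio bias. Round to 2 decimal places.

ln β = 0.97

Φ⁻¹(H) = 0.927
Φ⁻¹(FA) = -1.675
ln β = −½·[z(H)² − z(FA)²] = −0.5 × (0.859 − 2.806) = 0.9735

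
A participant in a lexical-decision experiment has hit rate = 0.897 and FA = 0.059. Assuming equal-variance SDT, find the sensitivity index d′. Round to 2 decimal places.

z(H) = z(0.897) = 1.265
z(FA) = z(0.059) = -1.563
d' = z(H) − z(FA) = 1.265 − (-1.563) = 2.828

d′ = 2.83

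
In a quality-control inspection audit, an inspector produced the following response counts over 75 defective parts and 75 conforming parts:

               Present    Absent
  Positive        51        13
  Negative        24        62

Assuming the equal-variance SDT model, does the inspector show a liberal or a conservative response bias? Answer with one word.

z(H) = 0.468, z(FA) = -0.941
c = −½·(z(H) + z(FA)) = 0.2365
c > 0 → conservative criterion (biased toward responding “no”).

conservative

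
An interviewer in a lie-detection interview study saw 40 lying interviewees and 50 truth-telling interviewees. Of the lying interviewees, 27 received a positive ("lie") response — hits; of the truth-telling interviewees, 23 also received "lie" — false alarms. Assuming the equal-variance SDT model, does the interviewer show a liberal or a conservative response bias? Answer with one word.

liberal

z(H) = 0.454, z(FA) = -0.100
c = −½·(z(H) + z(FA)) = -0.177
c < 0 → liberal criterion (biased toward responding “yes”).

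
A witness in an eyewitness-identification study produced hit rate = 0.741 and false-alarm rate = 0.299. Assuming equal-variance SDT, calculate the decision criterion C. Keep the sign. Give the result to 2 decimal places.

Φ⁻¹(H) = Φ⁻¹(0.741) = 0.6464
Φ⁻¹(FA) = Φ⁻¹(0.299) = -0.5273
c = −½·[z(H) + z(FA)] = −0.5 × (0.6464 + (-0.5273)) = -0.05955
c < 0: the witness has a liberal response bias.

C = -0.06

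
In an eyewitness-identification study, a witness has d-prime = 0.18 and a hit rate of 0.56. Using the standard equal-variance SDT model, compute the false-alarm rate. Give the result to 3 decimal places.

z(hit rate) = z(0.56) = 0.1510
z(FA) = z(H) − d' = 0.1510 − 0.18 = -0.0290
false-alarm rate = Φ(-0.0290) = 0.4884

false-alarm rate = 0.488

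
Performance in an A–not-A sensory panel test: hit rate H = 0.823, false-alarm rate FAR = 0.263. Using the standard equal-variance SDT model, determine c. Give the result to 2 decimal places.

c = -0.15

Φ⁻¹(H) = 0.927
Φ⁻¹(FA) = -0.634
c = −½·[z(H) + z(FA)] = −0.5 × (0.927 + (-0.634)) = -0.1465
c < 0: the taster has a liberal response bias.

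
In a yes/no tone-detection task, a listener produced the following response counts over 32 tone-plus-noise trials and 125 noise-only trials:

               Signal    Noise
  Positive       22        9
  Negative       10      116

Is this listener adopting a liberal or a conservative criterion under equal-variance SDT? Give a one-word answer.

conservative

z(H) = 0.489, z(FA) = -1.461
c = −½·(z(H) + z(FA)) = 0.486
c > 0 → conservative criterion (biased toward responding “no”).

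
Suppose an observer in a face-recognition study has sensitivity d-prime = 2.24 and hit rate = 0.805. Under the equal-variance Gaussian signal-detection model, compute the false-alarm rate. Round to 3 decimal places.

false-alarm rate = 0.084

z(hit rate) = z(0.805) = 0.8596
z(FA) = z(H) − d' = 0.8596 − 2.24 = -1.3804
false-alarm rate = Φ(-1.3804) = 0.0837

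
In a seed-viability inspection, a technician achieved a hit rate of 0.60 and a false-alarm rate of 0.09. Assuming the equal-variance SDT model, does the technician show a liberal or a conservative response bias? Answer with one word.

conservative

z(H) = 0.253, z(FA) = -1.341
c = −½·(z(H) + z(FA)) = 0.544
c > 0 → conservative criterion (biased toward responding “no”).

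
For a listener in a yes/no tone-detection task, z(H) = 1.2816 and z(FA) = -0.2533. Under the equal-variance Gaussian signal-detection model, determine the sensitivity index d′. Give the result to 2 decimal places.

d' = z(H) − z(FA) = 1.2816 − (-0.2533) = 1.5349

d′ = 1.53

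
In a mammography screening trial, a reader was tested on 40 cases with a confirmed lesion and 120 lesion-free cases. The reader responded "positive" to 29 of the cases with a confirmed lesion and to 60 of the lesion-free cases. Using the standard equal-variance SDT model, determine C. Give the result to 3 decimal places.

H = 29/40 = 0.7250
FA = 60/120 = 0.5000
z(0.7250) = 0.5978, z(0.5000) = 0.0000
c = −½·[z(H) + z(FA)] = −0.5 × (0.5978 + 0.0000) = -0.2989

C = -0.299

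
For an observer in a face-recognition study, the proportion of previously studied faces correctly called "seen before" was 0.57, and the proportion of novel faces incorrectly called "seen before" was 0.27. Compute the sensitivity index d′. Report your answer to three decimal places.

Φ⁻¹(H) = Φ⁻¹(0.57) = 0.1764
Φ⁻¹(FA) = Φ⁻¹(0.27) = -0.6128
d' = z(H) − z(FA) = 0.1764 − (-0.6128) = 0.7892

d′ = 0.789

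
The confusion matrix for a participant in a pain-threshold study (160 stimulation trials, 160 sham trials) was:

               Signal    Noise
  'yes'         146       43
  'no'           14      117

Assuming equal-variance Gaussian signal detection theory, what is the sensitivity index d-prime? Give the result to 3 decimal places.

H = 146/160 = 0.9125
FA = 43/160 = 0.2687
z(H) = z(0.9125) = 1.3563
z(FA) = z(0.2687) = -0.6167
d' = z(H) − z(FA) = 1.3563 − (-0.6167) = 1.9730

d-prime = 1.973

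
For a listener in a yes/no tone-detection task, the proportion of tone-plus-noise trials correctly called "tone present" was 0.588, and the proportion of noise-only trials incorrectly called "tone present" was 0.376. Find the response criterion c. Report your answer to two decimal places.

z(H) = z(0.588) = 0.2224
z(FA) = z(0.376) = -0.3160
c = −½·[z(H) + z(FA)] = −0.5 × (0.2224 + (-0.3160)) = 0.0468

c = 0.05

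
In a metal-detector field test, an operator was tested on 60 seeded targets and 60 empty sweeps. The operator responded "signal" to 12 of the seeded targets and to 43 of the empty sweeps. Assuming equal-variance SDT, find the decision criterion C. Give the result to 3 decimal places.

C = 0.134

H = 12/60 = 0.2000
FA = 43/60 = 0.7167
z(H) = z(0.2000) = -0.8416
z(FA) = z(0.7167) = 0.5731
c = −½·[z(H) + z(FA)] = −0.5 × (-0.8416 + 0.5731) = 0.13425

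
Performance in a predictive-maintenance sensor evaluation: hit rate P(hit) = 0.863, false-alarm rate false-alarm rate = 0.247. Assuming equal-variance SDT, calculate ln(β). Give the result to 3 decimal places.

z(H) = 1.0939
z(FA) = -0.6840
ln β = −½·[z(H)² − z(FA)²] = −0.5 × (1.1966 − 0.4679) = -0.36435

ln β = -0.364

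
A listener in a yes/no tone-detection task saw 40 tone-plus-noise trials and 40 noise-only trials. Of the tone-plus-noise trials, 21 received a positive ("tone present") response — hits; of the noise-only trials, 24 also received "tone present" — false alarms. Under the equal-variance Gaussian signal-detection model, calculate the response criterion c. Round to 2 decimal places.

H = 21/40 = 0.5250
FA = 24/40 = 0.6000
z(H) = z(0.5250) = 0.0627
z(FA) = z(0.6000) = 0.2533
c = −½·[z(H) + z(FA)] = −0.5 × (0.0627 + 0.2533) = -0.1580

c = -0.16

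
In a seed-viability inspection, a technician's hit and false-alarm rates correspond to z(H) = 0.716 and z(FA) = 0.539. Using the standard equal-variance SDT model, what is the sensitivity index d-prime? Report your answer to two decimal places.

d' = z(H) − z(FA) = 0.716 − 0.539 = 0.177

d-prime = 0.18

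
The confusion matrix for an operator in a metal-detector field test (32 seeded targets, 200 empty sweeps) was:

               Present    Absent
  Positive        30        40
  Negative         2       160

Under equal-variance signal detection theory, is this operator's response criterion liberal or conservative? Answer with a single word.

liberal

z(H) = 1.534, z(FA) = -0.842
c = −½·(z(H) + z(FA)) = -0.346
c < 0 → liberal criterion (biased toward responding “yes”).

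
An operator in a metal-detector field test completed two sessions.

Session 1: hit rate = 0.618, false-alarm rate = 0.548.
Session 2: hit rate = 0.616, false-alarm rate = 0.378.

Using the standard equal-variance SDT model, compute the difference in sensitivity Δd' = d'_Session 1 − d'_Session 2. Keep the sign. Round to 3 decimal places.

Δd' = -0.426

Session 1: z(0.618) = 0.3002, z(0.548) = 0.1206, d' = 0.1796
Session 2: z(0.616) = 0.2950, z(0.378) = -0.3107, d' = 0.6057
Δd' = d'_Session 1 − d'_Session 2 = 0.1796 − 0.6057 = -0.4261
Session 2 has the higher sensitivity.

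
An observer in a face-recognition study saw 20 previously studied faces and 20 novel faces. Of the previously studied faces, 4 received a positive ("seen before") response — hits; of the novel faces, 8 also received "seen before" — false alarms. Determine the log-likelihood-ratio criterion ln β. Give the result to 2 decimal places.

ln β = -0.32

H = 4/20 = 0.2000
FA = 8/20 = 0.4000
z(0.2000) = -0.842, z(0.4000) = -0.253
ln β = −½·[z(H)² − z(FA)²] = −0.5 × (0.709 − 0.064) = -0.3225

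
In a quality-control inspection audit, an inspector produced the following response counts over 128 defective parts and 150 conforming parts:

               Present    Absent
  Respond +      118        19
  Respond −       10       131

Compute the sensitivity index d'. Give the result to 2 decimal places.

H = 118/128 = 0.9219
FA = 19/150 = 0.1267
z(H) = z(0.9219) = 1.418
z(FA) = z(0.1267) = -1.142
d' = z(H) − z(FA) = 1.418 − (-1.142) = 2.560

d' = 2.56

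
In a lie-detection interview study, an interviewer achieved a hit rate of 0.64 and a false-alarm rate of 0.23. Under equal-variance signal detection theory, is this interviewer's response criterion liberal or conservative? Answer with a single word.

z(H) = 0.358, z(FA) = -0.739
c = −½·(z(H) + z(FA)) = 0.1905
c > 0 → conservative criterion (biased toward responding “no”).

conservative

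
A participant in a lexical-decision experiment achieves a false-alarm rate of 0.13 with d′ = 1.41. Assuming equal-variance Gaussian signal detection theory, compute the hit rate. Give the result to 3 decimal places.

hit rate = 0.612

z(false-alarm rate) = z(0.13) = -1.1264
z(H) = z(FA) + d' = -1.1264 + 1.41 = 0.2836
hit rate = Φ(0.2836) = 0.6116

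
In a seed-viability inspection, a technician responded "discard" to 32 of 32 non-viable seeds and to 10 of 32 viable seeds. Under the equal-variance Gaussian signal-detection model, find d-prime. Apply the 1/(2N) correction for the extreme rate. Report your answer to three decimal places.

The hit rate is 32/32 = 1, so apply the 1/(2N) correction: H → 1 − 1/(2·32) = 0.98438.
z(H) = z(0.98438) = 2.1540
z(FA) = z(0.31250) = -0.4888
d' = 2.1540 − (-0.4888) = 2.6428

d-prime = 2.643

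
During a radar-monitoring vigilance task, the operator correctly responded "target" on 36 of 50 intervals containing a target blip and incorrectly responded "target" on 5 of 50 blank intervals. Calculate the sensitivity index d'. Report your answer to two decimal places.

d' = 1.86

H = 36/50 = 0.7200
FA = 5/50 = 0.1000
Φ⁻¹(H) = Φ⁻¹(0.7200) = 0.5828
Φ⁻¹(FA) = Φ⁻¹(0.1000) = -1.2816
d' = z(H) − z(FA) = 0.5828 − (-1.2816) = 1.8644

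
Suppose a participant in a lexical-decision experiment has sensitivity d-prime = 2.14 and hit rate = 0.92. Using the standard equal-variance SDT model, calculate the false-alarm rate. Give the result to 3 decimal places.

z(hit rate) = z(0.92) = 1.4051
z(FA) = z(H) − d' = 1.4051 − 2.14 = -0.7349
false-alarm rate = Φ(-0.7349) = 0.2312

false-alarm rate = 0.231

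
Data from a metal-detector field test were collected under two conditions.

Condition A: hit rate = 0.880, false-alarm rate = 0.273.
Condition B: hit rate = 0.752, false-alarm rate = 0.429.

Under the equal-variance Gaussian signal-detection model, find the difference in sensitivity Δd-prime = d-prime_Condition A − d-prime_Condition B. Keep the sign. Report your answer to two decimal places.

Δd-prime = 0.92

Condition A: z(0.880) = 1.175, z(0.273) = -0.604, d' = 1.779
Condition B: z(0.752) = 0.681, z(0.429) = -0.179, d' = 0.860
Δd' = d'_Condition A − d'_Condition B = 1.779 − 0.860 = 0.919
Condition A has the higher sensitivity.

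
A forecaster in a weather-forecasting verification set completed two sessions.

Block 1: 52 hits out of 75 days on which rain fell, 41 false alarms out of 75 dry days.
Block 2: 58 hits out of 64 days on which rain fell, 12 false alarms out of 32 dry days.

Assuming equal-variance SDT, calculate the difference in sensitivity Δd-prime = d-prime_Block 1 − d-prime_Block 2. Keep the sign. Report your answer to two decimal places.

Block 1: z(0.6933) = 0.505, z(0.5467) = 0.117, d' = 0.388
Block 2: z(0.9062) = 1.318, z(0.3750) = -0.319, d' = 1.637
Δd' = d'_Block 1 − d'_Block 2 = 0.388 − 1.637 = -1.249
Block 2 has the higher sensitivity.

Δd-prime = -1.25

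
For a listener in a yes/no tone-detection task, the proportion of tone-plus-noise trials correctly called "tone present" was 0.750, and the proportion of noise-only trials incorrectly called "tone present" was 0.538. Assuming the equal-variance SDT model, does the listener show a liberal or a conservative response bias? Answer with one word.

z(H) = 0.674, z(FA) = 0.095
c = −½·(z(H) + z(FA)) = -0.3845
c < 0 → liberal criterion (biased toward responding “yes”).

liberal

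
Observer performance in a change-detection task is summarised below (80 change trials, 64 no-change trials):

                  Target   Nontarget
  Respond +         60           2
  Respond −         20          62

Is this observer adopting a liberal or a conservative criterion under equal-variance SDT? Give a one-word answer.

conservative

z(H) = 0.674, z(FA) = -1.863
c = −½·(z(H) + z(FA)) = 0.5945
c > 0 → conservative criterion (biased toward responding “no”).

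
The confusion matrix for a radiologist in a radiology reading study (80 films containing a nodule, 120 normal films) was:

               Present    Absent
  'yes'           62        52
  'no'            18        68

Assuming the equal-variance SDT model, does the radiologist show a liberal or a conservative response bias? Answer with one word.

z(H) = 0.755, z(FA) = -0.168
c = −½·(z(H) + z(FA)) = -0.2935
c < 0 → liberal criterion (biased toward responding “yes”).

liberal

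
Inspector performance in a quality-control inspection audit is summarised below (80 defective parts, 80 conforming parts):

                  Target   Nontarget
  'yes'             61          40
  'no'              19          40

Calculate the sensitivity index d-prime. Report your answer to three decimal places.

d-prime = 0.714

H = 61/80 = 0.7625
FA = 40/80 = 0.5000
z(H) = z(0.7625) = 0.7144
z(FA) = z(0.5000) = 0.0000
d' = z(H) − z(FA) = 0.7144 − 0.0000 = 0.7144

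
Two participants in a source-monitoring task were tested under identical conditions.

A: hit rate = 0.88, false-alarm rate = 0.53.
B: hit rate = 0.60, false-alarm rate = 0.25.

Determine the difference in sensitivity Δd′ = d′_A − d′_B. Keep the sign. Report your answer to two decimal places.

Δd′ = 0.17

A: z(0.88) = 1.175, z(0.53) = 0.075, d' = 1.100
B: z(0.60) = 0.253, z(0.25) = -0.674, d' = 0.927
Δd' = d'_A − d'_B = 1.100 − 0.927 = 0.173
A has the higher sensitivity.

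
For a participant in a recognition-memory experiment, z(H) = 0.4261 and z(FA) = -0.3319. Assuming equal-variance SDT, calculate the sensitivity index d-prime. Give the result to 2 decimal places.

d' = z(H) − z(FA) = 0.4261 − (-0.3319) = 0.7580

d-prime = 0.76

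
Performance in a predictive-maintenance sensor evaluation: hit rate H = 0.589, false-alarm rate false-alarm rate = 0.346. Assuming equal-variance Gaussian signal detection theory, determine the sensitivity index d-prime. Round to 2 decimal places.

d-prime = 0.62

z(0.589) = 0.225, z(0.346) = -0.396
d' = z(H) − z(FA) = 0.225 − (-0.396) = 0.621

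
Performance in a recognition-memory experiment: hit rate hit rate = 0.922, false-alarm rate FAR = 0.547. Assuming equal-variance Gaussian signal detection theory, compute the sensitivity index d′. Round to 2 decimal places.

Φ⁻¹(H) = 1.4187
Φ⁻¹(FA) = 0.1181
d' = z(H) − z(FA) = 1.4187 − 0.1181 = 1.3006

d′ = 1.30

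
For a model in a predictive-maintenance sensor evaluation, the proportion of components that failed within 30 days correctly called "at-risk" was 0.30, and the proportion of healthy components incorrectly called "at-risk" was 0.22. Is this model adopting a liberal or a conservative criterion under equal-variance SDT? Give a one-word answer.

conservative

z(H) = -0.524, z(FA) = -0.772
c = −½·(z(H) + z(FA)) = 0.648
c > 0 → conservative criterion (biased toward responding “no”).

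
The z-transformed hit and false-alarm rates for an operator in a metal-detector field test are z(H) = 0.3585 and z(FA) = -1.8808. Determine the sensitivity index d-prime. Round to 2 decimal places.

d' = z(H) − z(FA) = 0.3585 − (-1.8808) = 2.2393

d-prime = 2.24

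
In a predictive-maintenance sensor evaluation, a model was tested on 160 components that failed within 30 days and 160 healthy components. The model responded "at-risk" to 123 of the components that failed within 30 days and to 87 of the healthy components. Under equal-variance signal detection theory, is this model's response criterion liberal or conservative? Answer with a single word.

z(H) = 0.735, z(FA) = 0.110
c = −½·(z(H) + z(FA)) = -0.4225
c < 0 → liberal criterion (biased toward responding “yes”).

liberal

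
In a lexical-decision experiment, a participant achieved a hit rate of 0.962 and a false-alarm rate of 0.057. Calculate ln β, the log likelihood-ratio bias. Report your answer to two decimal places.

z(0.962) = 1.774, z(0.057) = -1.580
ln β = −½·[z(H)² − z(FA)²] = −0.5 × (3.147 − 2.496) = -0.3255

ln β = -0.33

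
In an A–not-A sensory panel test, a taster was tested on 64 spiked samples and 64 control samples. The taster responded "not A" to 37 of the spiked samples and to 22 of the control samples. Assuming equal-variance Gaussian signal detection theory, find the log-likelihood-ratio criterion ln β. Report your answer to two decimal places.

ln β = 0.06

H = 37/64 = 0.5781
FA = 22/64 = 0.3438
z(0.5781) = 0.197, z(0.3438) = -0.402
ln β = −½·[z(H)² − z(FA)²] = −0.5 × (0.039 − 0.162) = 0.0615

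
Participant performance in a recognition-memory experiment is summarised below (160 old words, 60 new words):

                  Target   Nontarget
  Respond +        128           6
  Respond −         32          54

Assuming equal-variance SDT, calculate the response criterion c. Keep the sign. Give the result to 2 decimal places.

c = 0.22

H = 128/160 = 0.8000
FA = 6/60 = 0.1000
z(H) = 0.8416
z(FA) = -1.2816
c = −½·[z(H) + z(FA)] = −0.5 × (0.8416 + (-1.2816)) = 0.2200
c > 0: the participant has a conservative response bias.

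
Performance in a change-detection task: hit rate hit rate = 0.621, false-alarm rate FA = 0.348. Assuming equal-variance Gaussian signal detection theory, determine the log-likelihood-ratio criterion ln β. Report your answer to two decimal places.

z(H) = z(0.621) = 0.308
z(FA) = z(0.348) = -0.391
ln β = −½·[z(H)² − z(FA)²] = −0.5 × (0.095 − 0.153) = 0.029

ln β = 0.03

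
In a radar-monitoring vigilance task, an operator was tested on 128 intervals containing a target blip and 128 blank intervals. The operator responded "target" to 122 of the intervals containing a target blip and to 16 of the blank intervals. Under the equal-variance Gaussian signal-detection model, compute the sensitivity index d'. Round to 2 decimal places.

d' = 2.83

H = 122/128 = 0.9531
FA = 16/128 = 0.1250
z(H) = 1.6757
z(FA) = -1.1503
d' = z(H) − z(FA) = 1.6757 − (-1.1503) = 2.8260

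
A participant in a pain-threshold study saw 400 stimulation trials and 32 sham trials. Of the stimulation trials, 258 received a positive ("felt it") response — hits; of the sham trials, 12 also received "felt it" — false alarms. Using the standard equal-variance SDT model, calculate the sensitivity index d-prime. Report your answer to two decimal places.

H = 258/400 = 0.6450
FA = 12/32 = 0.3750
z(0.6450) = 0.372, z(0.3750) = -0.319
d' = z(H) − z(FA) = 0.372 − (-0.319) = 0.691

d-prime = 0.69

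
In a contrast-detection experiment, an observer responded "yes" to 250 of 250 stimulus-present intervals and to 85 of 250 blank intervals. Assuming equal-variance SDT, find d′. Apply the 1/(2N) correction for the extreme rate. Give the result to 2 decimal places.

The hit rate is 250/250 = 1, so apply the 1/(2N) correction: H → 1 − 1/(2·250) = 0.99800.
z(H) = z(0.99800) = 2.878
z(FA) = z(0.34000) = -0.412
d' = 2.878 − (-0.412) = 3.290

d′ = 3.29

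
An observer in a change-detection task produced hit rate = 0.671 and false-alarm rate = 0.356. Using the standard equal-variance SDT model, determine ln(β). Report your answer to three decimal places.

z(H) = 0.4427
z(FA) = -0.3692
ln β = −½·[z(H)² − z(FA)²] = −0.5 × (0.1960 − 0.1363) = -0.02985

ln β = -0.030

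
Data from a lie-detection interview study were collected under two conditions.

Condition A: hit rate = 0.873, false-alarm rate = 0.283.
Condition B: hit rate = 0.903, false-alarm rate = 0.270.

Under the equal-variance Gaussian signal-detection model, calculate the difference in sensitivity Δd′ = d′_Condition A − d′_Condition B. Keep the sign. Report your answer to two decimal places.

Δd′ = -0.20

Condition A: z(0.873) = 1.141, z(0.283) = -0.574, d' = 1.715
Condition B: z(0.903) = 1.299, z(0.270) = -0.613, d' = 1.912
Δd' = d'_Condition A − d'_Condition B = 1.715 − 1.912 = -0.197
Condition B has the higher sensitivity.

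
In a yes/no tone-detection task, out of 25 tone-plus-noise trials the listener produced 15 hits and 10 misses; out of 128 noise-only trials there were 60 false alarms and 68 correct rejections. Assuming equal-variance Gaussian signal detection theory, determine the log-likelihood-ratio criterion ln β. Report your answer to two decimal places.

ln β = -0.03

H = 15/25 = 0.6000
FA = 60/128 = 0.4688
z(0.6000) = 0.253, z(0.4688) = -0.078
ln β = −½·[z(H)² − z(FA)²] = −0.5 × (0.064 − 0.006) = -0.029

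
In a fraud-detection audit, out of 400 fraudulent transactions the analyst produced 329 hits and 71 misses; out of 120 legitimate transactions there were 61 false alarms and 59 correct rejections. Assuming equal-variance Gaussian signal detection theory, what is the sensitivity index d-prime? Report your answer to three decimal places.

d-prime = 0.904

H = 329/400 = 0.8225
FA = 61/120 = 0.5083
Φ⁻¹(H) = 0.9249
Φ⁻¹(FA) = 0.0208
d' = z(H) − z(FA) = 0.9249 − 0.0208 = 0.9041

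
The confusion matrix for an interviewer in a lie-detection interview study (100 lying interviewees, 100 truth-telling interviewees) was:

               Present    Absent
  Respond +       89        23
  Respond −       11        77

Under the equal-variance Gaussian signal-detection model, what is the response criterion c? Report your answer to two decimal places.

c = -0.24

H = 89/100 = 0.8900
FA = 23/100 = 0.2300
z(H) = z(0.8900) = 1.2265
z(FA) = z(0.2300) = -0.7388
c = −½·[z(H) + z(FA)] = −0.5 × (1.2265 + (-0.7388)) = -0.24385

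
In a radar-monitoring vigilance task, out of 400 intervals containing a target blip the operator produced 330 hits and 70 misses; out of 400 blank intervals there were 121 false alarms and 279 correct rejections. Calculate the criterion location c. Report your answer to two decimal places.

H = 330/400 = 0.8250
FA = 121/400 = 0.3025
z(H) = z(0.8250) = 0.935
z(FA) = z(0.3025) = -0.517
c = −½·[z(H) + z(FA)] = −0.5 × (0.935 + (-0.517)) = -0.209
c < 0: the operator has a liberal response bias.

c = -0.21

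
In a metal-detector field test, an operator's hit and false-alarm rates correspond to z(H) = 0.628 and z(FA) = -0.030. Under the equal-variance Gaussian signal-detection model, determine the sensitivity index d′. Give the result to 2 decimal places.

d′ = 0.66

d' = z(H) − z(FA) = 0.628 − (-0.030) = 0.658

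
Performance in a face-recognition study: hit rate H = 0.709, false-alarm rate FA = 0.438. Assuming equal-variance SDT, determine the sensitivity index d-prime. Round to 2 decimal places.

Φ⁻¹(H) = Φ⁻¹(0.709) = 0.5505
Φ⁻¹(FA) = Φ⁻¹(0.438) = -0.1560
d' = z(H) − z(FA) = 0.5505 − (-0.1560) = 0.7065

d-prime = 0.71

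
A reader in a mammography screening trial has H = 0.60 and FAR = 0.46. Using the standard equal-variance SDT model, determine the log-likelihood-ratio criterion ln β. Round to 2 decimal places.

ln β = -0.03

z(0.60) = 0.253, z(0.46) = -0.100
ln β = −½·[z(H)² − z(FA)²] = −0.5 × (0.064 − 0.010) = -0.027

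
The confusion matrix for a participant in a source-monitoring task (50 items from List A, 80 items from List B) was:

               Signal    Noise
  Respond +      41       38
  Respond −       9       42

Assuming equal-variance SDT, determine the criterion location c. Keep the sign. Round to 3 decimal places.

H = 41/50 = 0.8200
FA = 38/80 = 0.4750
z(0.8200) = 0.9154, z(0.4750) = -0.0627
c = −½·[z(H) + z(FA)] = −0.5 × (0.9154 + (-0.0627)) = -0.42635

c = -0.426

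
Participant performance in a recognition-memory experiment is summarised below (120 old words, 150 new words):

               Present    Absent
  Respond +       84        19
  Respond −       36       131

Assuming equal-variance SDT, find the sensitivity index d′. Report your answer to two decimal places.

d′ = 1.67

H = 84/120 = 0.7000
FA = 19/150 = 0.1267
z(H) = 0.524
z(FA) = -1.142
d' = z(H) − z(FA) = 0.524 − (-1.142) = 1.666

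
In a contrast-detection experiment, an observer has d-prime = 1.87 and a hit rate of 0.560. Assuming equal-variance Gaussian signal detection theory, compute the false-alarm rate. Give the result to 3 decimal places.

z(hit rate) = z(0.560) = 0.1510
z(FA) = z(H) − d' = 0.1510 − 1.87 = -1.7190
false-alarm rate = Φ(-1.7190) = 0.0428

false-alarm rate = 0.043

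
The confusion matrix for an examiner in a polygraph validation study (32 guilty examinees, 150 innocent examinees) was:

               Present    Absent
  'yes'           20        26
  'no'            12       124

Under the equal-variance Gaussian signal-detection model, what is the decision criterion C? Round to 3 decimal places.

C = 0.311

H = 20/32 = 0.6250
FA = 26/150 = 0.1733
Φ⁻¹(H) = Φ⁻¹(0.6250) = 0.3186
Φ⁻¹(FA) = Φ⁻¹(0.1733) = -0.9412
c = −½·[z(H) + z(FA)] = −0.5 × (0.3186 + (-0.9412)) = 0.3113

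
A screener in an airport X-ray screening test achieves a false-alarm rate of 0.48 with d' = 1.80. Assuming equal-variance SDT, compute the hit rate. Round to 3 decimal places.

hit rate = 0.960

z(false-alarm rate) = z(0.48) = -0.0502
z(H) = z(FA) + d' = -0.0502 + 1.80 = 1.7498
hit rate = Φ(1.7498) = 0.9599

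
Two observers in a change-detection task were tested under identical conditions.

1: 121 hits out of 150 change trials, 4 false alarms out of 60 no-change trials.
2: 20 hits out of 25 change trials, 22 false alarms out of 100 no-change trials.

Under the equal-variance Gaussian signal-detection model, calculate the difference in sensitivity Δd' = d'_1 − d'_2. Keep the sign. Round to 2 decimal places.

1: z(0.8067) = 0.866, z(0.0667) = -1.501, d' = 2.367
2: z(0.8000) = 0.842, z(0.2200) = -0.772, d' = 1.614
Δd' = d'_1 − d'_2 = 2.367 − 1.614 = 0.753
1 has the higher sensitivity.

Δd' = 0.75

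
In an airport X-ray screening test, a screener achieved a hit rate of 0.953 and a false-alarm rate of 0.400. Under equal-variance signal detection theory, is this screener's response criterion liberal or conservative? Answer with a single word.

liberal

z(H) = 1.675, z(FA) = -0.253
c = −½·(z(H) + z(FA)) = -0.711
c < 0 → liberal criterion (biased toward responding “yes”).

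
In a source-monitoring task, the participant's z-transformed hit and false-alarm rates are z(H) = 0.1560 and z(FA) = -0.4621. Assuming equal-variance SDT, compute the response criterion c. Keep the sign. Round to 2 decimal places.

c = −½·[z(H) + z(FA)] = −½·(0.1560 + (-0.4621)) = 0.15305

c = 0.15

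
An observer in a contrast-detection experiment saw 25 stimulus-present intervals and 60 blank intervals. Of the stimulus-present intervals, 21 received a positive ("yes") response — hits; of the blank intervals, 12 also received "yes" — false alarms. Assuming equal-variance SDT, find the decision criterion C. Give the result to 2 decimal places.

H = 21/25 = 0.8400
FA = 12/60 = 0.2000
z(H) = 0.994
z(FA) = -0.842
c = −½·[z(H) + z(FA)] = −0.5 × (0.994 + (-0.842)) = -0.076
c < 0: the observer has a liberal response bias.

C = -0.08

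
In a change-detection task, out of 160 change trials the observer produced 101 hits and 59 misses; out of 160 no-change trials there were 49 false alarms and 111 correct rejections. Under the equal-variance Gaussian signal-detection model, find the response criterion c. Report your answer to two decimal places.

c = 0.09

H = 101/160 = 0.6312
FA = 49/160 = 0.3063
z(H) = 0.3350
z(FA) = -0.5064
c = −½·[z(H) + z(FA)] = −0.5 × (0.3350 + (-0.5064)) = 0.0857
c > 0: the observer has a conservative response bias.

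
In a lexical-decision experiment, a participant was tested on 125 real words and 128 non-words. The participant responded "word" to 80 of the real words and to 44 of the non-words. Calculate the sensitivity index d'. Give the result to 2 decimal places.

H = 80/125 = 0.6400
FA = 44/128 = 0.3438
Φ⁻¹(0.6400) = 0.3585, Φ⁻¹(0.3438) = -0.4021
d' = z(H) − z(FA) = 0.3585 − (-0.4021) = 0.7606

d' = 0.76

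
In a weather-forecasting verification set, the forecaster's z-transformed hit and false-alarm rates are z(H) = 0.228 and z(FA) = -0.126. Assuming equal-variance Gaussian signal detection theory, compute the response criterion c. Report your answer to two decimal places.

c = -0.05

c = −½·[z(H) + z(FA)] = −½·(0.228 + (-0.126)) = -0.051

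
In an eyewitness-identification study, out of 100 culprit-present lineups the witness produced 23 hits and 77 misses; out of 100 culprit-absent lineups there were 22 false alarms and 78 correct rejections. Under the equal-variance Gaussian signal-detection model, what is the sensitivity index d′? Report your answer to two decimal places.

H = 23/100 = 0.2300
FA = 22/100 = 0.2200
z(H) = z(0.2300) = -0.7388
z(FA) = z(0.2200) = -0.7722
d' = z(H) − z(FA) = -0.7388 − (-0.7722) = 0.0334

d′ = 0.03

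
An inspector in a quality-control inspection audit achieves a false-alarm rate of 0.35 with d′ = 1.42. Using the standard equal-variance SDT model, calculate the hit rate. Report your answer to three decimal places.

z(false-alarm rate) = z(0.35) = -0.3853
z(H) = z(FA) + d' = -0.3853 + 1.42 = 1.0347
hit rate = Φ(1.0347) = 0.8496

hit rate = 0.850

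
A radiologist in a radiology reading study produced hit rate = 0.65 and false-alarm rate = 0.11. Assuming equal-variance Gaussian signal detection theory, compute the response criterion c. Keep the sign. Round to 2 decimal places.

c = 0.42

z(H) = 0.385
z(FA) = -1.227
c = −½·[z(H) + z(FA)] = −0.5 × (0.385 + (-1.227)) = 0.421
c > 0: the radiologist has a conservative response bias.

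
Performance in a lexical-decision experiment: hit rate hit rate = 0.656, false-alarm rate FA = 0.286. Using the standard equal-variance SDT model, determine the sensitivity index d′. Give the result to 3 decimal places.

z(H) = z(0.656) = 0.4016
z(FA) = z(0.286) = -0.5651
d' = z(H) − z(FA) = 0.4016 − (-0.5651) = 0.9667

d′ = 0.967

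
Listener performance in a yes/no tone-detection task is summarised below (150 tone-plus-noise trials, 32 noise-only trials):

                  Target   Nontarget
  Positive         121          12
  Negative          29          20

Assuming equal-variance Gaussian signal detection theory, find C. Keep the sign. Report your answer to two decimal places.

H = 121/150 = 0.8067
FA = 12/32 = 0.3750
Φ⁻¹(H) = Φ⁻¹(0.8067) = 0.866
Φ⁻¹(FA) = Φ⁻¹(0.3750) = -0.319
c = −½·[z(H) + z(FA)] = −0.5 × (0.866 + (-0.319)) = -0.2735
c < 0: the listener has a liberal response bias.

C = -0.27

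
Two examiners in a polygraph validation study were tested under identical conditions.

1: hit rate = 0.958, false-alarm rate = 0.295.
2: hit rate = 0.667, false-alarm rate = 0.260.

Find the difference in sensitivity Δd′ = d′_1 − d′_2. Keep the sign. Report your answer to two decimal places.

1: z(0.958) = 1.728, z(0.295) = -0.539, d' = 2.267
2: z(0.667) = 0.432, z(0.260) = -0.643, d' = 1.075
Δd' = d'_1 − d'_2 = 2.267 − 1.075 = 1.192
1 has the higher sensitivity.

Δd′ = 1.19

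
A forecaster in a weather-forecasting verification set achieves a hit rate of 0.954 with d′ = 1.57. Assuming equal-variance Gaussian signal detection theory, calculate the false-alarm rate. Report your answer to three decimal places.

z(hit rate) = z(0.954) = 1.6849
z(FA) = z(H) − d' = 1.6849 − 1.57 = 0.1149
false-alarm rate = Φ(0.1149) = 0.5457

false-alarm rate = 0.546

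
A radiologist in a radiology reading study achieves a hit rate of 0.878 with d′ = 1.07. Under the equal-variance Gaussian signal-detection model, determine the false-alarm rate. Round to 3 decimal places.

false-alarm rate = 0.538

z(hit rate) = z(0.878) = 1.1650
z(FA) = z(H) − d' = 1.1650 − 1.07 = 0.0950
false-alarm rate = Φ(0.0950) = 0.5378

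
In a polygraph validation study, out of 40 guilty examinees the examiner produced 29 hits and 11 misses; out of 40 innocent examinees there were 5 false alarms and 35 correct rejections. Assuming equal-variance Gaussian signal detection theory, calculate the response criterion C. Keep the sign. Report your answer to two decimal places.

C = 0.28

H = 29/40 = 0.7250
FA = 5/40 = 0.1250
z(0.7250) = 0.598, z(0.1250) = -1.150
c = −½·[z(H) + z(FA)] = −0.5 × (0.598 + (-1.150)) = 0.276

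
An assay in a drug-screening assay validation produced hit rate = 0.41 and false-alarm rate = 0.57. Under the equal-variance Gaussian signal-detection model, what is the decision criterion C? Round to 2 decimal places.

C = 0.03

z(0.41) = -0.2275, z(0.57) = 0.1764
c = −½·[z(H) + z(FA)] = −0.5 × (-0.2275 + 0.1764) = 0.02555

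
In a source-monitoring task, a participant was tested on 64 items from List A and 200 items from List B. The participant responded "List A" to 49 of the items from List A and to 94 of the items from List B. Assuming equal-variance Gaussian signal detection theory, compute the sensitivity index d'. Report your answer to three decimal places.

H = 49/64 = 0.7656
FA = 94/200 = 0.4700
z(0.7656) = 0.7244, z(0.4700) = -0.0753
d' = z(H) − z(FA) = 0.7244 − (-0.0753) = 0.7997

d' = 0.800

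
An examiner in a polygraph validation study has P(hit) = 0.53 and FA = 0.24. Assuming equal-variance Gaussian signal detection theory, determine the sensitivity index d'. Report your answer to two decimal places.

d' = 0.78

z(H) = 0.0753
z(FA) = -0.7063
d' = z(H) − z(FA) = 0.0753 − (-0.7063) = 0.7816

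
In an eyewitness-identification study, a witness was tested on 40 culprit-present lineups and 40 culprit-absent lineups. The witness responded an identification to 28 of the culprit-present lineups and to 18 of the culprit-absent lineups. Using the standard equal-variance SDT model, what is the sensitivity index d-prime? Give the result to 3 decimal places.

d-prime = 0.650

H = 28/40 = 0.7000
FA = 18/40 = 0.4500
z(H) = 0.5244
z(FA) = -0.1257
d' = z(H) − z(FA) = 0.5244 − (-0.1257) = 0.6501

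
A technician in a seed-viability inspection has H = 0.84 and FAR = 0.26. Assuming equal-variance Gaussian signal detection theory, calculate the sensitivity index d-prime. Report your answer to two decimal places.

d-prime = 1.64

Φ⁻¹(H) = Φ⁻¹(0.84) = 0.994
Φ⁻¹(FA) = Φ⁻¹(0.26) = -0.643
d' = z(H) − z(FA) = 0.994 − (-0.643) = 1.637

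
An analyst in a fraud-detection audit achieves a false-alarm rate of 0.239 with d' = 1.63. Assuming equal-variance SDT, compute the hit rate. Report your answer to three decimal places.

z(false-alarm rate) = z(0.239) = -0.7095
z(H) = z(FA) + d' = -0.7095 + 1.63 = 0.9205
hit rate = Φ(0.9205) = 0.8213

hit rate = 0.821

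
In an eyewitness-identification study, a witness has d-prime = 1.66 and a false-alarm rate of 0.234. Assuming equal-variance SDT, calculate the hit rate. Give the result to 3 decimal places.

z(false-alarm rate) = z(0.234) = -0.7257
z(H) = z(FA) + d' = -0.7257 + 1.66 = 0.9343
hit rate = Φ(0.9343) = 0.8249

hit rate = 0.825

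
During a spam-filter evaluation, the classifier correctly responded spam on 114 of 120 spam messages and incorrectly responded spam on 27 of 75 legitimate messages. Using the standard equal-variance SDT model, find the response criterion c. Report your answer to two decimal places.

H = 114/120 = 0.9500
FA = 27/75 = 0.3600
z(H) = 1.6449
z(FA) = -0.3585
c = −½·[z(H) + z(FA)] = −0.5 × (1.6449 + (-0.3585)) = -0.6432

c = -0.64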